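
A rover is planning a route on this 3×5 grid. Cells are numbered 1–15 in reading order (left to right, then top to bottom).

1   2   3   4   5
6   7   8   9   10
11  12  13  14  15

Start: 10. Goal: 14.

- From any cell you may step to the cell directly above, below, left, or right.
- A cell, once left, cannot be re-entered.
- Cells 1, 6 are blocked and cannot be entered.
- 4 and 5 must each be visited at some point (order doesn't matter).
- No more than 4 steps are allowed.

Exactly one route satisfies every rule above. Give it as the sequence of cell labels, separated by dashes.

10 - 5 - 4 - 9 - 14

Any route must reach 4 and 5 and still end at 14 within 4 moves, so the order of the required stops is forced.
Route from 10: up 1 to 5, left 1 to 4, down 2 to 14 — 4 moves in all.
Check: all required cells visited; 4 ≤ 4 moves.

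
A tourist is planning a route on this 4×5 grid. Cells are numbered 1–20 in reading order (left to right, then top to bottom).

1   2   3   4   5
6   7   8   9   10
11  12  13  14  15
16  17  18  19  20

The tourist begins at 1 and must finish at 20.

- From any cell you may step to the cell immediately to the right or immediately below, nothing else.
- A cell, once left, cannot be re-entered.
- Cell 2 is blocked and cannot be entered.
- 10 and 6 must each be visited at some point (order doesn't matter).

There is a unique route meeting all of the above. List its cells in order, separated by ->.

1 -> 6 -> 7 -> 8 -> 9 -> 10 -> 15 -> 20

Moves only go right or down, so the column and row indices never decrease.
Route from 1: down to 6, 4× right (reaching 10), 2× down (reaching 20) — 7 moves in all.
Check: all required cells visited.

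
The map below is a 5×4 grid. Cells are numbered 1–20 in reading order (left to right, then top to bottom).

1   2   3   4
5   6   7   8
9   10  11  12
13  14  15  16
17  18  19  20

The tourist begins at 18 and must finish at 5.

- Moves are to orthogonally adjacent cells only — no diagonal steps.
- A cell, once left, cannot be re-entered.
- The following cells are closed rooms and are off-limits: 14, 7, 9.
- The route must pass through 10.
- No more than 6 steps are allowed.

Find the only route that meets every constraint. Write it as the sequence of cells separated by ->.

The 6-move cap with required stops at 10 leaves no slack for detours.
Route from 18: right to 19, 2× up (reaching 11), left to 10, up to 6, left to 5 — 6 moves in all.
Check: all required cells visited; 6 ≤ 6 moves.

18 -> 19 -> 15 -> 11 -> 10 -> 6 -> 5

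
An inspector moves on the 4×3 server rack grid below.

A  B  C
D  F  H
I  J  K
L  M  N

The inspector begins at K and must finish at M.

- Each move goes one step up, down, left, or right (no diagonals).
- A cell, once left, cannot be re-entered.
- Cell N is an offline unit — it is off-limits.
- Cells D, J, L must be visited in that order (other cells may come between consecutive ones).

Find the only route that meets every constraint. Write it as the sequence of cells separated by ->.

The waypoints must appear in the order D, J, L, with no cell reused.
Route from K: 2× up (reaching C), 2× left (reaching A), down to D, right to F, down to J, left to I, down to L, right to M — 10 moves in all.
Check: order respected (D at step 5, J at step 7, L at step 9).

K -> H -> C -> B -> A -> D -> F -> J -> I -> L -> M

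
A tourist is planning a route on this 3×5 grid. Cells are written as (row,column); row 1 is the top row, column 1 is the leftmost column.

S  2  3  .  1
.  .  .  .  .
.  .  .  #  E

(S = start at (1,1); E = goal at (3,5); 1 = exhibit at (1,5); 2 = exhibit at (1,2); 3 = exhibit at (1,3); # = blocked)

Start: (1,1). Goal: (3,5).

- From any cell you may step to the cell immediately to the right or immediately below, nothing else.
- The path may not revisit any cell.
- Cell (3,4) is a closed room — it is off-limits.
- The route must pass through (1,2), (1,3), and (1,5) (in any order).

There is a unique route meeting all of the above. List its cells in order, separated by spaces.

(1,1) (1,2) (1,3) (1,4) (1,5) (2,5) (3,5)

Moves only go right or down, so the column and row indices never decrease.
Route from (1,1): 4× right (reaching (1,5)), 2× down (reaching (3,5)) — 6 moves in all.
Check: all required cells visited.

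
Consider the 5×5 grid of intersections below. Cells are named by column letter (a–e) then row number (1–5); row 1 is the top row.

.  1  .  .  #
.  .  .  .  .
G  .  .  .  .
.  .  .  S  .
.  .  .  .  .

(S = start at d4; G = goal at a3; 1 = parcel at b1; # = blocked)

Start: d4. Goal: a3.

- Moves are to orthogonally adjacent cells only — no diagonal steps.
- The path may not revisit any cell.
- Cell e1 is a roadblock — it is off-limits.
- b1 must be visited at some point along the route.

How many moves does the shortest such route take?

8

Any route passes through b1 somewhere between d4 and a3. Summing Manhattan distances along the two legs (d4 → b1 → a3) gives a lower bound of 5 + 3 = 8 moves.
A route of 8 moves achieves this: d4 → d3 → d2 → d1 → c1 → b1 → b2 → b3 → a3.
Since 8 matches the lower bound, it is optimal.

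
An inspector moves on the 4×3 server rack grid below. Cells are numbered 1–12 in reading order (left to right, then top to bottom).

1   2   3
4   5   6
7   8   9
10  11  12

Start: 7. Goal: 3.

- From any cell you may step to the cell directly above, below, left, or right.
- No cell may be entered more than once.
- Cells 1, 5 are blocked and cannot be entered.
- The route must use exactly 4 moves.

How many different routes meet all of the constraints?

1

Need simple routes of exactly 4 moves from 7 to 3 (Manhattan distance 4, so 0 moves are spent on a detour and 0 undoing it).
Enumerating: 7 8 9 6 3.
That gives 1 route.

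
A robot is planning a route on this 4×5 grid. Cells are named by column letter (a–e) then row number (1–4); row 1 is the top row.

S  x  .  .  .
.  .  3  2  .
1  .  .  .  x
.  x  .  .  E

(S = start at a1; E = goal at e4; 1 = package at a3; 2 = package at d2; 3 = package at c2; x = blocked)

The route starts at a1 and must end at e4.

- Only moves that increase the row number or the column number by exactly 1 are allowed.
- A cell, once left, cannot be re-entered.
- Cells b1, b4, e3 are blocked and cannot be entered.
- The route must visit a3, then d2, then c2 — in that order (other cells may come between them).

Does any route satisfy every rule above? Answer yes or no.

d2 lies above a3, so going from a3 to d2 would need an upward move — but moves only go right/down, so a3 cannot be visited before d2.

no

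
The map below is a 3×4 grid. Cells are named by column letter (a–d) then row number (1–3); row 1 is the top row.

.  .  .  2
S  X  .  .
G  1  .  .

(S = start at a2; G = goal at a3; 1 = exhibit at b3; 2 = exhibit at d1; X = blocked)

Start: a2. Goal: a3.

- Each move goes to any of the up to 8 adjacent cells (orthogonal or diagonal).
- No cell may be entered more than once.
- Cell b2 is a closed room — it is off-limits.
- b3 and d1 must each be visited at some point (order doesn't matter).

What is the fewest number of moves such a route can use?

6

Any route passes through b3 and d1 in some order between a2 and a3. Summing Chebyshev distances along each leg and taking the cheapest ordering (a2 → b3 → d1 → a3) gives a lower bound of 1 + 2 + 3 = 6 moves.
A route of 6 moves achieves this: a2 → b1 → c1 → d1 → c2 → b3 → a3.
Since 6 matches the lower bound, it is optimal.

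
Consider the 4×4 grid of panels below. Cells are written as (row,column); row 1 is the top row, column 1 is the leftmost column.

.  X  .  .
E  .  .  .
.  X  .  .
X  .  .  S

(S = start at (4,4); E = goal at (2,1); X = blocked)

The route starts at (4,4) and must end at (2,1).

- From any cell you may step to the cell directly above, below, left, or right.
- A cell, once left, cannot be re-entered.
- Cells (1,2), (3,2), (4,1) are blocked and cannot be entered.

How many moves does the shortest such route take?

The Manhattan distance from (4,4) to (2,1) is |4−2| + |4−1| = 5, so at least 5 moves are needed.
A route of 5 moves achieves this: (4,4) → (3,4) → (2,4) → (2,3) → (2,2) → (2,1).
Since 5 matches the lower bound, it is optimal.

5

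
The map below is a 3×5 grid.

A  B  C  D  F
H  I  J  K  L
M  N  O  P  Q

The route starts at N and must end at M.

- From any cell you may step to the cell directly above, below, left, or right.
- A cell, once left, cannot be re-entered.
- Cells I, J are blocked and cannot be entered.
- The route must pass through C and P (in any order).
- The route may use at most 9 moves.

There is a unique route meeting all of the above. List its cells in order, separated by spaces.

N O P K D C B A H M

Any route must reach C and P and still end at M within 9 moves, so the order of the required stops is forced.
Route from N: 2× right (reaching P), 2× up (reaching D), 3× left (reaching A), 2× down (reaching M) — 9 moves in all.
Check: all required cells visited; 9 ≤ 9 moves.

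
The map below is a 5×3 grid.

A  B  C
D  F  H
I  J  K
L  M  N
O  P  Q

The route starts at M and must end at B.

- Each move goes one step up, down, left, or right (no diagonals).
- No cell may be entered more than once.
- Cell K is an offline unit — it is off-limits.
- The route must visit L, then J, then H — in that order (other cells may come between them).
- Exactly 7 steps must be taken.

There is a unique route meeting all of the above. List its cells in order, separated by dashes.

The waypoints must appear in the order L, J, H, with no cell reused.
Route from M: left to L, up to I, right to J, up to F, right to H, up to C, left to B — 7 moves in all.
Check: order respected (L at step 1, J at step 3, H at step 5); 7 moves as required.

M - L - I - J - F - H - C - B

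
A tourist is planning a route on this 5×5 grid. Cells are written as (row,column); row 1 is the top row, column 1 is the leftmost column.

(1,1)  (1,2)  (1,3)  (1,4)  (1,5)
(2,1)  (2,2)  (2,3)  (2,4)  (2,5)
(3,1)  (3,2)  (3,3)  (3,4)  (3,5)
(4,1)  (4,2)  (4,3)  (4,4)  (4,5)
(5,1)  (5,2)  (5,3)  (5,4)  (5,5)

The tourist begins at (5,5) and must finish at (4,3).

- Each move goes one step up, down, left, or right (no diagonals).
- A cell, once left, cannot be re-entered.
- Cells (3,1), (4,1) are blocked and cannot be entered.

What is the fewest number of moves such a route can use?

The Manhattan distance from (5,5) to (4,3) is |5−4| + |5−3| = 3, so at least 3 moves are needed.
A route of 3 moves achieves this: (5,5) → (4,5) → (4,4) → (4,3).
Since 3 matches the lower bound, it is optimal.

3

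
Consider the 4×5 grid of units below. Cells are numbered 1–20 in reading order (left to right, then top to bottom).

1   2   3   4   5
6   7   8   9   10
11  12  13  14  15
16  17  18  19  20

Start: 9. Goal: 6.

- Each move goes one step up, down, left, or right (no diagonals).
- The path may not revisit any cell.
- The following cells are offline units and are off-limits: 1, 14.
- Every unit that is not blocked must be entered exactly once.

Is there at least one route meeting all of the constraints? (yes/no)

yes

One route that works: 9 → 4 → 5 → 10 → 15 → 20 → 19 → 18 → 13 → 8 → 3 → 2 → 7 → 12 → 17 → 16 → 11 → 6.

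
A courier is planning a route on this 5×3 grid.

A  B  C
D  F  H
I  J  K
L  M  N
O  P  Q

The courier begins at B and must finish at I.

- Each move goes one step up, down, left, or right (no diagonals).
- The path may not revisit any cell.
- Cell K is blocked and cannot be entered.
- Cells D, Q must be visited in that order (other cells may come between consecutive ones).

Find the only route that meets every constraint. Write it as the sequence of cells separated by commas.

The waypoints must appear in the order D, Q, with no cell reused.
Route from B: left to A, down to D, right to F, 2× down (reaching M), right to N, down to Q, 2× left (reaching O), 2× up (reaching I) — 11 moves in all.
Check: order respected (D at step 2, Q at step 7).

B, A, D, F, J, M, N, Q, P, O, L, I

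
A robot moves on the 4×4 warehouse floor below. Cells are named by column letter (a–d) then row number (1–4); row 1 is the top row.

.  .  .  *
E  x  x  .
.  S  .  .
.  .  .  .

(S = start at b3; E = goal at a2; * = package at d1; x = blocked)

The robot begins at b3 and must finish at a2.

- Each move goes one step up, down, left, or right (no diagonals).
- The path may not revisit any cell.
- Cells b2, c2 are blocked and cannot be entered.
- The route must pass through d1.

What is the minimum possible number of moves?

8

Any route passes through d1 somewhere between b3 and a2. Summing Manhattan distances along the two legs (b3 → d1 → a2) gives a lower bound of 4 + 4 = 8 moves.
A route of 8 moves achieves this: b3 → c3 → d3 → d2 → d1 → c1 → b1 → a1 → a2.
Since 8 matches the lower bound, it is optimal.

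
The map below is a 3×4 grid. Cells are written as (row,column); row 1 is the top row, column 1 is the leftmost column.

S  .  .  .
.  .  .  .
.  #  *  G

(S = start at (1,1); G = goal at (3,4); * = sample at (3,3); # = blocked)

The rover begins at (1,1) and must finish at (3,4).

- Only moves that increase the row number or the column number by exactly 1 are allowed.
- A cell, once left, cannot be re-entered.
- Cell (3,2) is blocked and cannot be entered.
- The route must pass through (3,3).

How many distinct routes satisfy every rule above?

A right/down-only route from (1,1) to (3,4) makes exactly 2 down-moves and 3 right-moves in some order.
With no other constraints that would be C(5,2) = 10 routes.
Split at (3,3) and multiply the segment counts (each segment already excludes blocked cells): (1,1)→(3,3): 3; (3,3)→(3,4): 1; product = 3.
That gives 3 routes.

3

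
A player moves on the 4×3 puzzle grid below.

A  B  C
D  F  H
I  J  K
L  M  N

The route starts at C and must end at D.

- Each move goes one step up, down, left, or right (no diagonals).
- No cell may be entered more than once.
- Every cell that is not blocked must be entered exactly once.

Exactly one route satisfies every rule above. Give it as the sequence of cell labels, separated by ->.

C -> H -> K -> N -> M -> L -> I -> J -> F -> B -> A -> D

Need to visit all 12 open cells exactly once, starting at C and ending at D.
Cell N has only two open neighbours (K and M), so the path must pass straight through it: one of those is the cell it's entered from and the other is where it exits.
Route from C: 3× down (reaching N), 2× left (reaching L), up to I, right to J, 2× up (reaching B), left to A, down to D — 11 moves in all.
Check: all 12 open cells covered.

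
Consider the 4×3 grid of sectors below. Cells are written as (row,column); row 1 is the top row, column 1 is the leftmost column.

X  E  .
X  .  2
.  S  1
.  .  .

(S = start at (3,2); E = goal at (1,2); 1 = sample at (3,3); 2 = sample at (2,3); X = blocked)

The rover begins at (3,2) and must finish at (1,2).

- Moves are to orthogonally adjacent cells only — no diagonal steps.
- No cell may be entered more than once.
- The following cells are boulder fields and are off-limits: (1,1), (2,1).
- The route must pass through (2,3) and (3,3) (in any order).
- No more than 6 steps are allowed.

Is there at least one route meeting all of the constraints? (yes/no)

One route that works: (3,2) → (3,3) → (2,3) → (1,3) → (1,2).

yes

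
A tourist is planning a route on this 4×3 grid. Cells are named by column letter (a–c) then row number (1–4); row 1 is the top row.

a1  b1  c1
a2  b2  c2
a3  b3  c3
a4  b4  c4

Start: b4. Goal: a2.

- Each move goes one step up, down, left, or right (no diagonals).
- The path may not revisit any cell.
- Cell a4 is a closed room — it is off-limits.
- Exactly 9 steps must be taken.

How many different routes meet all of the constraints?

2

Need simple routes of exactly 9 moves from b4 to a2 (Manhattan distance 3, so 3 moves are spent on a detour and 3 undoing it).
Enumerating: b4 c4 c3 c2 c1 b1 b2 b3 a3 a2 | b4 c4 c3 b3 b2 c2 c1 b1 a1 a2.
That gives 2 routes.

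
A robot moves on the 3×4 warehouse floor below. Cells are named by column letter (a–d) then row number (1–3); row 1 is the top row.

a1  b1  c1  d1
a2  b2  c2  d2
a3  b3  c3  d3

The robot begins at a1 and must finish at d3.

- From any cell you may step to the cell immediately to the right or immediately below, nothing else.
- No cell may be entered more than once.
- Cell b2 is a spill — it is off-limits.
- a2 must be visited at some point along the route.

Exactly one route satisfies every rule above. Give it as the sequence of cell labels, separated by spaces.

Moves only go right or down, so the column and row indices never decrease.
Route from a1: 2× down (reaching a3), 3× right (reaching d3) — 5 moves in all.
Check: all required cells visited.

a1 a2 a3 b3 c3 d3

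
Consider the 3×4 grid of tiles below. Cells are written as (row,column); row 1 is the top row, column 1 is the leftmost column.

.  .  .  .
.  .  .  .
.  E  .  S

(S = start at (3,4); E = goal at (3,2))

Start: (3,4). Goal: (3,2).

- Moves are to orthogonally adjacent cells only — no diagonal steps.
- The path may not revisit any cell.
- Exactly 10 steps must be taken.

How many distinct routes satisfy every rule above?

5

Need simple routes of exactly 10 moves from (3,4) to (3,2) (Manhattan distance 2, so 4 moves are spent on a detour and 4 undoing it).
Enumerating: (3,4) (2,4) (1,4) (1,3) (2,3) (2,2) (1,2) (1,1) (2,1) (3,1) (3,2) | (3,4) (2,4) (1,4) (1,3) (1,2) (1,1) (2,1) (2,2) (2,3) (3,3) (3,2) | (3,4) (3,3) (2,3) (2,4) (1,4) (1,3) (1,2) (2,2) (2,1) (3,1) (3,2) | (3,4) (3,3) (2,3) (2,4) (1,4) (1,3) (1,2) (1,1) (2,1) (3,1) (3,2) | (3,4) (3,3) (2,3) (2,4) (1,4) (1,3) (1,2) (1,1) (2,1) (2,2) (3,2).
That gives 5 routes.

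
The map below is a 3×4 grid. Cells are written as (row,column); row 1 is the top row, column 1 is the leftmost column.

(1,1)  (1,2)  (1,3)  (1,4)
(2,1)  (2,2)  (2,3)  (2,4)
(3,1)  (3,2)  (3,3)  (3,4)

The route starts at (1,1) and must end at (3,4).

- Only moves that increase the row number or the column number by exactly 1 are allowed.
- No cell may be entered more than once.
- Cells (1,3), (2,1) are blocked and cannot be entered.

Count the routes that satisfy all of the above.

A right/down-only route from (1,1) to (3,4) makes exactly 2 down-moves and 3 right-moves in some order.
With no other constraints that would be C(5,2) = 10 routes.
Subtract routes through each blocked cell (inclusion–exclusion for overlaps): − through (1,3): 3 − through (2,1): 4 → 3.
That gives 3 routes.

3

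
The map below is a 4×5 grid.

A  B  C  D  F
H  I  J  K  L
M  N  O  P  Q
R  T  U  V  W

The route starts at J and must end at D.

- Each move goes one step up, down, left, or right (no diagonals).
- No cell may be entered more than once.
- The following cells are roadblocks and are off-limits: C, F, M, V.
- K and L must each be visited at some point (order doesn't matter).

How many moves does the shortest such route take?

Any route passes through K and L in some order between J and D. Summing Manhattan distances along each leg and taking the cheapest ordering (J → L → K → D) gives a lower bound of 2 + 1 + 1 = 4 moves.
The shortest route satisfying every rule uses 6 moves: J → O → P → Q → L → K → D.
The bound of 4 isn't tight here; checking systematically, no route of length 4 through 5 satisfies every constraint, so 6 is the minimum.

6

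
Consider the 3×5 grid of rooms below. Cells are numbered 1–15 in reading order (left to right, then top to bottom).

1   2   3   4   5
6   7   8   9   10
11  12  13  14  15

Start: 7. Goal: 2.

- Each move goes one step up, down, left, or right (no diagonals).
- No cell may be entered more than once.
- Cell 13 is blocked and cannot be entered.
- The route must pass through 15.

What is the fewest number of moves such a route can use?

Any route passes through 15 somewhere between 7 and 2. Summing Manhattan distances along the two legs (7 → 15 → 2) gives a lower bound of 4 + 5 = 9 moves.
A route of 9 moves achieves this: 7 → 8 → 9 → 14 → 15 → 10 → 5 → 4 → 3 → 2.
Since 9 matches the lower bound, it is optimal.

9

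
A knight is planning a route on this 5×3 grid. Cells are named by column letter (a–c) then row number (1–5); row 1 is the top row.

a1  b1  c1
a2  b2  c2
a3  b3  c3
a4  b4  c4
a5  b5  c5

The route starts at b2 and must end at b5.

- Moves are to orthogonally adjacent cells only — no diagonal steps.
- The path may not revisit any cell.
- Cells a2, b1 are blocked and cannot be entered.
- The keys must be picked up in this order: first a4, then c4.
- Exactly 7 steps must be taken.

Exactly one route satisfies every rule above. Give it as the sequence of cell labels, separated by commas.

b2, b3, a3, a4, b4, c4, c5, b5

The waypoints must appear in the order a4, c4, with no cell reused.
Route from b2: down 1 to b3, left 1 to a3, down 1 to a4, right 2 to c4, down 1 to c5, left 1 to b5 — 7 moves in all.
Check: order respected (a4 at step 3, c4 at step 5); 7 moves as required.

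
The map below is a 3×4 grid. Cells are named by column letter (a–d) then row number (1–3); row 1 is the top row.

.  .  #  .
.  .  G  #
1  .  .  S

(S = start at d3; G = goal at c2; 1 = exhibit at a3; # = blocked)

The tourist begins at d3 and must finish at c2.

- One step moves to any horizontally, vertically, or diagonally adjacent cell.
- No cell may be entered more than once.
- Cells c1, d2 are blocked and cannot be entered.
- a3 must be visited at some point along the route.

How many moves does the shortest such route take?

5

Any route passes through a3 somewhere between d3 and c2. Summing Chebyshev distances along the two legs (d3 → a3 → c2) gives a lower bound of 3 + 2 = 5 moves.
A route of 5 moves achieves this: d3 → c3 → b2 → a3 → b3 → c2.
Since 5 matches the lower bound, it is optimal.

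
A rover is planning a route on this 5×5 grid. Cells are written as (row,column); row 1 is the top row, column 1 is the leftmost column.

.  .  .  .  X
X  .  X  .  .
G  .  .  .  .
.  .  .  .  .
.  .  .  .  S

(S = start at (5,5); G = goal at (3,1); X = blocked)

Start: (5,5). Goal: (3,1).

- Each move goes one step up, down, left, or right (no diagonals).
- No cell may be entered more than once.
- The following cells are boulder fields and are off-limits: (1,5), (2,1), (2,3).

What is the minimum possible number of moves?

The Manhattan distance from (5,5) to (3,1) is |5−3| + |5−1| = 6, so at least 6 moves are needed.
A route of 6 moves achieves this: (5,5) → (4,5) → (3,5) → (3,4) → (3,3) → (3,2) → (3,1).
Since 6 matches the lower bound, it is optimal.

6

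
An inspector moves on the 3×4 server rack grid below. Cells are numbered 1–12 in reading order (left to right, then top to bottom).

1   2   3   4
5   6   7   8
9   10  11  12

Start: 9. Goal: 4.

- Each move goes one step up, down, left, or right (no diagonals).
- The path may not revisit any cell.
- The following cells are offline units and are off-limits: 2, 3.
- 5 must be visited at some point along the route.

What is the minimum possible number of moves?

Any route passes through 5 somewhere between 9 and 4. Summing Manhattan distances along the two legs (9 → 5 → 4) gives a lower bound of 1 + 4 = 5 moves.
A route of 5 moves achieves this: 9 → 5 → 6 → 7 → 8 → 4.
Since 5 matches the lower bound, it is optimal.

5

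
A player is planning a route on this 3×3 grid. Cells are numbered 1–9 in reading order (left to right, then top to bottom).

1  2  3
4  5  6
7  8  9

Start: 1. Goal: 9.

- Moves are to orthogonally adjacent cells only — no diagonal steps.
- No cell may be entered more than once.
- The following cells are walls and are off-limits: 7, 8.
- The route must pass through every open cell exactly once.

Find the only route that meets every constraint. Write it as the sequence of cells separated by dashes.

1 - 4 - 5 - 2 - 3 - 6 - 9

Need to visit all 7 open cells exactly once, starting at 1 and ending at 9.
Route from 1: down 1 to 4, right 1 to 5, up 1 to 2, right 1 to 3, down 2 to 9 — 6 moves in all.
Check: all 7 open cells covered.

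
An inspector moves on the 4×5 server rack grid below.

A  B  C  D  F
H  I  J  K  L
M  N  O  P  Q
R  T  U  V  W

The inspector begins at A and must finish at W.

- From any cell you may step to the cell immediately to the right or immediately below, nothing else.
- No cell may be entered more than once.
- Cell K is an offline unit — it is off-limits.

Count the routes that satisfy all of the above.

A right/down-only route from A to W makes exactly 3 down-moves and 4 right-moves in some order.
With no other constraints that would be C(7,3) = 35 routes.
Subtract routes through each blocked cell (inclusion–exclusion for overlaps): − through K: 12 → 23.
That gives 23 routes.

23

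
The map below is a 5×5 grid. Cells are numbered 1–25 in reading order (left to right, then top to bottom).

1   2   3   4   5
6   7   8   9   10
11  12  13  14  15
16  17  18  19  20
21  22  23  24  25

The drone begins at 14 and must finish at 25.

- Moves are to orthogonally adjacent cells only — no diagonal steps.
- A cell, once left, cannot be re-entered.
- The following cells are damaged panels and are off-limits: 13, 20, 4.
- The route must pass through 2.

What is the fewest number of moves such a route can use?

Any route passes through 2 somewhere between 14 and 25. Summing Manhattan distances along the two legs (14 → 2 → 25) gives a lower bound of 4 + 7 = 11 moves.
A route of 11 moves achieves this: 14 → 9 → 8 → 3 → 2 → 7 → 12 → 17 → 22 → 23 → 24 → 25.
Since 11 matches the lower bound, it is optimal.

11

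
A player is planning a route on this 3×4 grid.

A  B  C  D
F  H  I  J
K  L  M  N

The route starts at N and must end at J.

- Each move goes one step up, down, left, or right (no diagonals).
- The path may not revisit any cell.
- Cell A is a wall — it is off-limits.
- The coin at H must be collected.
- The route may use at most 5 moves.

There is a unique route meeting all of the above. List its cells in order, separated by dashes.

Any route must reach H and still end at J within 5 moves, so the order of the required stops is forced.
Route from N: 2× left (reaching L), up to H, 2× right (reaching J) — 5 moves in all.
Check: all required cells visited; 5 ≤ 5 moves.

N - M - L - H - I - J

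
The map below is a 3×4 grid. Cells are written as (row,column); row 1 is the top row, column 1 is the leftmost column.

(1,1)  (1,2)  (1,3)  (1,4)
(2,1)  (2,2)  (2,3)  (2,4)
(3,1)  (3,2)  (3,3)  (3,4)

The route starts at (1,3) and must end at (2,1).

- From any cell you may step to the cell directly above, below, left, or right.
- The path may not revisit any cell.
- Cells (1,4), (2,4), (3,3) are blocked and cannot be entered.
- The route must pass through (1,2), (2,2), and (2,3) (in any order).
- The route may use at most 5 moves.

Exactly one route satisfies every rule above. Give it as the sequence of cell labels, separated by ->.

(1,3) -> (2,3) -> (2,2) -> (1,2) -> (1,1) -> (2,1)

Any route must reach (1,2), (2,2), and (2,3) and still end at (2,1) within 5 moves, so the order of the required stops is forced.
Route from (1,3): down 1 to (2,3), left 1 to (2,2), up 1 to (1,2), left 1 to (1,1), down 1 to (2,1) — 5 moves in all.
Check: all required cells visited; 5 ≤ 5 moves.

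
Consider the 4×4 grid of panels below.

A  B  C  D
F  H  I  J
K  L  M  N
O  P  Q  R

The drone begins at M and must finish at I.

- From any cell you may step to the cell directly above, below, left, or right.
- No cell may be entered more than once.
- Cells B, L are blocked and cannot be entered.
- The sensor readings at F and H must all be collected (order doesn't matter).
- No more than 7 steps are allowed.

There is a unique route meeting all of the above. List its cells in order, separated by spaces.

M Q P O K F H I

The 7-move cap with required stops at F, H leaves no slack for detours.
Route from M: down to Q, 2× left (reaching O), 2× up (reaching F), 2× right (reaching I) — 7 moves in all.
Check: all required cells visited; 7 ≤ 7 moves.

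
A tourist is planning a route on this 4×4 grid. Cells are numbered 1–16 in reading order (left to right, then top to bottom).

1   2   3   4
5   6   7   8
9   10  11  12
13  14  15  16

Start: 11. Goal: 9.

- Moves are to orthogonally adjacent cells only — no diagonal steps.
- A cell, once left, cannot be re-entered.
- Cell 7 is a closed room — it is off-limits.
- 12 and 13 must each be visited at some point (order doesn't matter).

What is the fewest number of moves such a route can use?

Any route passes through 12 and 13 in some order between 11 and 9. Summing Manhattan distances along each leg and taking the cheapest ordering (11 → 12 → 13 → 9) gives a lower bound of 1 + 4 + 1 = 6 moves.
A route of 6 moves achieves this: 11 → 12 → 16 → 15 → 14 → 13 → 9.
Since 6 matches the lower bound, it is optimal.

6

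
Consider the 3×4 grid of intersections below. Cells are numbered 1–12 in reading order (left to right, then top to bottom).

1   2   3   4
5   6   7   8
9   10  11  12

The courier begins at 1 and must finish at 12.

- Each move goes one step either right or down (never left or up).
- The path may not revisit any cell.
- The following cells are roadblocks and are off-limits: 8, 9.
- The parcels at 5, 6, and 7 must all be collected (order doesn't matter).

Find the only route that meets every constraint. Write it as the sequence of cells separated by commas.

1, 5, 6, 7, 11, 12

Moves only go right or down, so the column and row indices never decrease.
Route from 1: down 1 to 5, right 2 to 7, down 1 to 11, right 1 to 12 — 5 moves in all.
Check: all required cells visited.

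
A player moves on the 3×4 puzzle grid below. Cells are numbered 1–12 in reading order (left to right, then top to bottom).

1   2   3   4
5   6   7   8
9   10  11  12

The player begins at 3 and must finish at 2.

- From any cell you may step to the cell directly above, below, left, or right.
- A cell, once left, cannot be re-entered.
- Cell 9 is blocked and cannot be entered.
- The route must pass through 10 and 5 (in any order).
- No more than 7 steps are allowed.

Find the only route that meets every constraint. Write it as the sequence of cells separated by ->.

Any route must reach 10 and 5 and still end at 2 within 7 moves, so the order of the required stops is forced.
Route from 3: 2× down (reaching 11), left to 10, up to 6, left to 5, up to 1, right to 2 — 7 moves in all.
Check: all required cells visited; 7 ≤ 7 moves.

3 -> 7 -> 11 -> 10 -> 6 -> 5 -> 1 -> 2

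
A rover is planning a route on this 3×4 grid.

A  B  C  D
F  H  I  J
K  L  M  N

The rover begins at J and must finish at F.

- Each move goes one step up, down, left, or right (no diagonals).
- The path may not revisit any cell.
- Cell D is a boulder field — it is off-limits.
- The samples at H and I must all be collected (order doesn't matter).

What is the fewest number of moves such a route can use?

3

Any route passes through H and I in some order between J and F. Summing Manhattan distances along each leg and taking the cheapest ordering (J → I → H → F) gives a lower bound of 1 + 1 + 1 = 3 moves.
A route of 3 moves achieves this: J → I → H → F.
Since 3 matches the lower bound, it is optimal.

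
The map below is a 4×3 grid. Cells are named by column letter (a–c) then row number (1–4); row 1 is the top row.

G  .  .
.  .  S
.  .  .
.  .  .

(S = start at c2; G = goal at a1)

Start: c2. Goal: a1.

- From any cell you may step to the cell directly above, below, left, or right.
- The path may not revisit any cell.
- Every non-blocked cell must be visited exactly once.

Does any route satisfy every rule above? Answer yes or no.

yes

One route that works: c2 → c1 → b1 → b2 → b3 → c3 → c4 → b4 → a4 → a3 → a2 → a1.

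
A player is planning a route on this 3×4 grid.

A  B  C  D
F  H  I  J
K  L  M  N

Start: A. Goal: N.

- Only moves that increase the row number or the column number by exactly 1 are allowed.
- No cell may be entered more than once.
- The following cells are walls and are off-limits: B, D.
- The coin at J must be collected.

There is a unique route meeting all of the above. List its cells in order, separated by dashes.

Moves only go right or down, so the column and row indices never decrease.
Route from A: down to F, 3× right (reaching J), down to N — 5 moves in all.
Check: all required cells visited.

A - F - H - I - J - N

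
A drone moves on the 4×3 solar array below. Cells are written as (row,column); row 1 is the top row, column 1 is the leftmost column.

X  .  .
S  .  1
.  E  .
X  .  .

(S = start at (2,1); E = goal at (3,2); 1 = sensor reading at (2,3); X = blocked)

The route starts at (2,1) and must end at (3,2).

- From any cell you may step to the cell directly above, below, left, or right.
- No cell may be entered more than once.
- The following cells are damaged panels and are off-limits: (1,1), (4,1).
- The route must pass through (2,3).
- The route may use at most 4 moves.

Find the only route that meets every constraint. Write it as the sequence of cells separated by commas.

(2,1), (2,2), (2,3), (3,3), (3,2)

The 4-move cap with required stops at (2,3) leaves no slack for detours.
Route from (2,1): 2× right (reaching (2,3)), down to (3,3), left to (3,2) — 4 moves in all.
Check: all required cells visited; 4 ≤ 4 moves.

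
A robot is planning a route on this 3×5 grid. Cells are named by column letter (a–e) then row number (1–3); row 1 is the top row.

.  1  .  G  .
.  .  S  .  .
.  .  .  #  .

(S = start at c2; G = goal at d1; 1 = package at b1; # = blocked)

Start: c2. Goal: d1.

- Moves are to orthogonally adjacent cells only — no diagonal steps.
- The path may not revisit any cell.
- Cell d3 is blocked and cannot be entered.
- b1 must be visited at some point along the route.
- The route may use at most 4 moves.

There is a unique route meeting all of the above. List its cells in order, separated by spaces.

c2 b2 b1 c1 d1

The 4-move cap with required stops at b1 leaves no slack for detours.
Route from c2: left to b2, up to b1, 2× right (reaching d1) — 4 moves in all.
Check: all required cells visited; 4 ≤ 4 moves.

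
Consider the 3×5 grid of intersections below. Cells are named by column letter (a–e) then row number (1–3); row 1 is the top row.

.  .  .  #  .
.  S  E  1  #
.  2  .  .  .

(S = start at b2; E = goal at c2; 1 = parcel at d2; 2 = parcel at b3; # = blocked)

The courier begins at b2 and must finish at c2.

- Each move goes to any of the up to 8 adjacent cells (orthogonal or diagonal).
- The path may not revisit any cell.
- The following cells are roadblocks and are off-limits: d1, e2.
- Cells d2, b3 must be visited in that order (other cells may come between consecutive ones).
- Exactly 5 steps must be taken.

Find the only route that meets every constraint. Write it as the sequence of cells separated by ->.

The waypoints must appear in the order d2, b3, with no cell reused.
Route from b2: up-right to c1, down-right to d2, down-left to c3, left to b3, up-right to c2 — 5 moves in all.
Check: order respected (1 at step 2, 2 at step 4); 5 moves as required.

b2 -> c1 -> d2 -> c3 -> b3 -> c2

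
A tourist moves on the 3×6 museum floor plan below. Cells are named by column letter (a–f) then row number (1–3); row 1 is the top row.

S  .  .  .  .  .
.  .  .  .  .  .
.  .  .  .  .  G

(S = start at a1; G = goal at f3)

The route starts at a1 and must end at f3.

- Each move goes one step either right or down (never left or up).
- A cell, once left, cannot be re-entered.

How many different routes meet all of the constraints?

A right/down-only route from a1 to f3 makes exactly 2 down-moves and 5 right-moves in some order.
With no other constraints that would be C(7,2) = 21 routes.
That gives 21 routes.

21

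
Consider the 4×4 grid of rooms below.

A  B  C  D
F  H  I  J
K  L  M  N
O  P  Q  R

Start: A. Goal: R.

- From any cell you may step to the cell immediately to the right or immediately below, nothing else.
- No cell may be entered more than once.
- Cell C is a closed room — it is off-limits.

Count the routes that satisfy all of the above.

A right/down-only route from A to R makes exactly 3 down-moves and 3 right-moves in some order.
With no other constraints that would be C(6,3) = 20 routes.
Subtract routes through each blocked cell (inclusion–exclusion for overlaps): − through C: 4 → 16.
That gives 16 routes.

16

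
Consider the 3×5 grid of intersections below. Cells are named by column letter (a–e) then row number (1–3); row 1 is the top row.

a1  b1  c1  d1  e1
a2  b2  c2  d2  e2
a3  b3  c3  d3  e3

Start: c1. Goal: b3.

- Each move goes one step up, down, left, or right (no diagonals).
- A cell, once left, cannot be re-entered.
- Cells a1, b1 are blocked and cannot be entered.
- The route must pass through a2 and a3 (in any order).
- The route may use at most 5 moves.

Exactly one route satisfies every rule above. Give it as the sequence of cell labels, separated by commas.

The 5-move cap with required stops at a2, a3 leaves no slack for detours.
Route from c1: down 1 to c2, left 2 to a2, down 1 to a3, right 1 to b3 — 5 moves in all.
Check: all required cells visited; 5 ≤ 5 moves.

c1, c2, b2, a2, a3, b3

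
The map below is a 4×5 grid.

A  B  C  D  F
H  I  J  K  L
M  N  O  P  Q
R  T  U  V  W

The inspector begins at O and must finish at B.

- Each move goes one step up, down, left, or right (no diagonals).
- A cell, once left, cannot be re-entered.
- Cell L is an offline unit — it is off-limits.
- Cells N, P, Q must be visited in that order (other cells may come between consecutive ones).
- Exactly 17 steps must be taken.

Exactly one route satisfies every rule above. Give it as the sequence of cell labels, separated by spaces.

O N I J C D K P Q W V U T R M H A B

The waypoints must appear in the order N, P, Q, with no cell reused.
Route from O: left 1 to N, up 1 to I, right 1 to J, up 1 to C, right 1 to D, down 2 to P, right 1 to Q, down 1 to W, left 4 to R, up 3 to A, right 1 to B — 17 moves in all.
Check: order respected (N at step 1, P at step 7, Q at step 8); 17 moves as required.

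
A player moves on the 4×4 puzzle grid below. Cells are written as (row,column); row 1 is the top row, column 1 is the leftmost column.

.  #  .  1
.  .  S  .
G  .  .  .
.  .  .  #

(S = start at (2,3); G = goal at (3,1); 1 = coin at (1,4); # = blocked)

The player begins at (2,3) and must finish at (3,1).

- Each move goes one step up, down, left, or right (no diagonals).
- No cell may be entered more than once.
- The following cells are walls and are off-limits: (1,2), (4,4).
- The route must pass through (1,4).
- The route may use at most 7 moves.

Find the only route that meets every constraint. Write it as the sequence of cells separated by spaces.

(2,3) (1,3) (1,4) (2,4) (3,4) (3,3) (3,2) (3,1)

The budget equals the shortest possible length, so every move has to be on a shortest route through the required cells.
Route from (2,3): up to (1,3), right to (1,4), 2× down (reaching (3,4)), 3× left (reaching (3,1)) — 7 moves in all.
Check: all required cells visited; 7 ≤ 7 moves.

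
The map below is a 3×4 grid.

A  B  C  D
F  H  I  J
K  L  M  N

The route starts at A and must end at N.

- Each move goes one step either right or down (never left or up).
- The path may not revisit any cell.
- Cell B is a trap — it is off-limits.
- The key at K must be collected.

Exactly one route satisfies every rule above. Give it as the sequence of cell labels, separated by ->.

Moves only go right or down, so the column and row indices never decrease.
Route from A: down 2 to K, right 3 to N — 5 moves in all.
Check: all required cells visited.

A -> F -> K -> L -> M -> N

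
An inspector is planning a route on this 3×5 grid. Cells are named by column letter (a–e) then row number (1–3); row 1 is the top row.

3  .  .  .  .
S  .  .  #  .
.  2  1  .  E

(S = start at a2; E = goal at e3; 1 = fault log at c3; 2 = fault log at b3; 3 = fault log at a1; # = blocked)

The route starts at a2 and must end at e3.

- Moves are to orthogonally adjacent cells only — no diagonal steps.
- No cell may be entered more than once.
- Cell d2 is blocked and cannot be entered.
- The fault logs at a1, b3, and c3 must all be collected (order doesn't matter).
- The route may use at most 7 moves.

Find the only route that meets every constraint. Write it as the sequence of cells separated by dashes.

a2 - a1 - b1 - b2 - b3 - c3 - d3 - e3

Any route must reach a1, b3, and c3 and still end at e3 within 7 moves, so the order of the required stops is forced.
Route from a2: up to a1, right to b1, 2× down (reaching b3), 3× right (reaching e3) — 7 moves in all.
Check: all required cells visited; 7 ≤ 7 moves.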